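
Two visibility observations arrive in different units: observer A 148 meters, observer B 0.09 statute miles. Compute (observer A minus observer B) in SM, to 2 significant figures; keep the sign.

observer A: 148 m = 0.091963 SM.
Difference: 0.091963 − 0.090000 = 0.0020 SM.

0.0020 SM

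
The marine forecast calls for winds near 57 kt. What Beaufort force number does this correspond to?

Beaufort force 11

57 kt lies in the Beaufort 11 band (violent storm, 56–63 kt).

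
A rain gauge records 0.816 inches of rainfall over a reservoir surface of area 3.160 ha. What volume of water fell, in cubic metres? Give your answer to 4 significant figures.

Depth: 0.816 in × 25.4 = 20.7264 mm.
Area: 3.160 ha = 31600 m².
1 mm over 1 m² is 1 L, so volume = 20.7264 × 31600 = 654954.24 L = 655.0 m³.

655.0 cubic metres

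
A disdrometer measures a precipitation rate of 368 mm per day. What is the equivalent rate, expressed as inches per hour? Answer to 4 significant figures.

0.6037 in/hour

368 mm/day × 0.0393701 in/mm × 0.0416667 day/hour = 0.6037 in/hour.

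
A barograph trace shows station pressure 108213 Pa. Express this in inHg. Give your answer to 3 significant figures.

1 Pa = 0.0002953 inHg, so 108213 × 0.0002953 = 32.0 inHg.

32.0 inHg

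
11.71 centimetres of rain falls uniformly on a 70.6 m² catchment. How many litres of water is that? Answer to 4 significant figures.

Depth: 11.71 cm × 10 = 117.1 mm.
1 mm over 1 m² is 1 L, so volume = 117.1 × 70.6 = 8267.26 L ≈ 8267 L.

8267 litres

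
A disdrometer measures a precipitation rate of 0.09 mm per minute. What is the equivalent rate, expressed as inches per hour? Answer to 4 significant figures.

0.2126 in/hour

0.09 mm/minute × 0.0393701 in/mm × 60 minute/hour = 0.2126 in/hour.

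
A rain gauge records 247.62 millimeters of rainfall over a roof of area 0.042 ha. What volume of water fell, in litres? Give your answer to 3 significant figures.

104000 litres

Area: 0.042 ha = 420 m².
1 mm over 1 m² is 1 L, so volume = 247.62 × 420 = 104000.4 L ≈ 104000 L.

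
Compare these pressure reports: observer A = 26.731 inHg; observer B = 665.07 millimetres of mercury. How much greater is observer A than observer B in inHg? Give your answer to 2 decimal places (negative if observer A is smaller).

0.55 inHg

observer B: 665.07 mmHg = 26.1839 inHg.
Difference: 26.7310 − 26.1839 = 0.55 inHg.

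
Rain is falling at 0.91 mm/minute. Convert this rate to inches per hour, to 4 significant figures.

2.150 in/hour

0.91 mm/minute × 0.0393701 in/mm × 60 minute/hour = 2.150 in/hour.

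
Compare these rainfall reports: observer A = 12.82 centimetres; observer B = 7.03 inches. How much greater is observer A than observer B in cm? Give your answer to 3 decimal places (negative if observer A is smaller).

observer B: 7.03 in = 17.85620 cm.
Difference: 12.82000 − 17.85620 = -5.036 cm.

-5.036 cm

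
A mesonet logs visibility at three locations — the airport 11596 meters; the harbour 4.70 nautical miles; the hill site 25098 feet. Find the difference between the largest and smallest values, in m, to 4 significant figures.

3946 m

the harbour: 4.70 nmi = 8704.40 m.
the hill site: 25098 ft = 7649.87 m.
Spread: 11596.00 − 7649.87 = 3946 m.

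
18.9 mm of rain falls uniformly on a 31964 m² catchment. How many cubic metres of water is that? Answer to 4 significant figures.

604.1 cubic metres

1 mm over 1 m² is 1 L, so volume = 18.9 × 31964 = 604119.6 L = 604.1 m³.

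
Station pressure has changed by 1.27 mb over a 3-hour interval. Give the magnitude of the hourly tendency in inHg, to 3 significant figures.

1.27 mb / 3 h × 0.02953 inHg/mb = 0.0125 inHg/h.

0.0125 inHg per hour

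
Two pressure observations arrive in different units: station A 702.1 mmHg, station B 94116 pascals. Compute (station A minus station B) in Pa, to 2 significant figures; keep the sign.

station A: 702.1 mmHg = 93605.65 Pa.
Difference: 93605.65 − 94116.00 = -510 Pa.

-510 Pa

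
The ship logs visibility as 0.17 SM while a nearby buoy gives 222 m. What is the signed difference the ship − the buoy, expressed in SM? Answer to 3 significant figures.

the buoy: 222 m = 0.137944 SM.
Difference: 0.170000 − 0.137944 = 0.0321 SM.

0.0321 SM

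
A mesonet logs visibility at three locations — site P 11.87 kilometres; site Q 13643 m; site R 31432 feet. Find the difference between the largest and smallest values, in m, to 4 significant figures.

4063 m

site P: 11.87 km = 11870.00 m.
site R: 31432 ft = 9580.47 m.
Spread: 13643.00 − 9580.47 = 4063 m.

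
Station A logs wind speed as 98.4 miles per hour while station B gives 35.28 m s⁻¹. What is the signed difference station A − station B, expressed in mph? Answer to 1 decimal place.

19.5 mph

station B: 35.28 m/s = 78.919 mph.
Difference: 98.400 − 78.919 = 19.5 mph.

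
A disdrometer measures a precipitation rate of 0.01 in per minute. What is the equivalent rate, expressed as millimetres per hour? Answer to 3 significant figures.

0.01 in/minute × 25.4 mm/in × 60 minute/hour = 15.2 mm/hour.

15.2 mm/hour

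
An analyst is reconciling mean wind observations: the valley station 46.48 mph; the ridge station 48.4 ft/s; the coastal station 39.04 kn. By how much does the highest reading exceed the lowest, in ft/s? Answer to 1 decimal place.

19.8 ft/s

the valley station: 46.48 mph = 68.171 ft/s.
the coastal station: 39.04 kt = 65.892 ft/s.
Spread: 68.171 − 48.400 = 19.8 ft/s.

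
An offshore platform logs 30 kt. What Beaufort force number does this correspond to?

30 kt lies in the Beaufort 7 band (near gale, 28–33 kt).

Beaufort force 7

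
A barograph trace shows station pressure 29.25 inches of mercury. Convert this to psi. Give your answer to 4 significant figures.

14.37 psi

1 inHg = 0.491154 psi, so 29.25 × 0.491154 = 14.37 psi.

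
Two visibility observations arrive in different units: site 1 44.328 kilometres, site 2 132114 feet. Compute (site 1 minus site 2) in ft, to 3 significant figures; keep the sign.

13300 ft

site 1: 44.328 km = 145433.07 ft.
Difference: 145433.07 − 132114.00 = 13300 ft.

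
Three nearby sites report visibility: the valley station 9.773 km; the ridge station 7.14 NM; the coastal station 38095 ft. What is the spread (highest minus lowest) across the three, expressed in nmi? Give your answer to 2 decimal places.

1.86 nmi

the valley station: 9.773 km = 5.2770 nmi.
the coastal station: 38095 ft = 6.2696 nmi.
Spread: 7.1400 − 5.2770 = 1.86 nmi.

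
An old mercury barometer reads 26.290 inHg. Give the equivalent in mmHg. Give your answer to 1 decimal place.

1 inHg = 25.4 mmHg, so 26.290 × 25.4 = 667.8 mmHg.

667.8 mmHg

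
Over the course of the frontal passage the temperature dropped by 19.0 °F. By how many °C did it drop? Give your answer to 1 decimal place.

10.6 °C

Converting a difference, only the 9/5 scale factor applies: Δ°C = 19.0 × 0.5556 = 10.6 °C.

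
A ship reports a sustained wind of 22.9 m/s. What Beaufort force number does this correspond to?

Beaufort force 9

22.9 m/s lies in the Beaufort 9 band (strong gale, 20.8–24.4 m/s).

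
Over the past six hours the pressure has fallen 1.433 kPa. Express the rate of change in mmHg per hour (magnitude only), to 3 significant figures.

1.79 mmHg per hour

1.433 kPa / 6 h × 7.50062 mmHg/kPa = 1.79 mmHg/h.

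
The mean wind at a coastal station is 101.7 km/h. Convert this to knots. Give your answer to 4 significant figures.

1 km/h = 0.539957 kt, so 101.7 × 0.539957 = 54.91 kt.

54.91 kt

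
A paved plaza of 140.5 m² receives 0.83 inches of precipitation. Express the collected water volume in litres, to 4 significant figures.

Depth: 0.83 in × 25.4 = 21.082 mm.
1 mm over 1 m² is 1 L, so volume = 21.082 × 140.5 = 2962.021 L ≈ 2962 L.

2962 litres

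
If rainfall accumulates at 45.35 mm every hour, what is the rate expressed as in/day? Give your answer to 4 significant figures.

42.85 in/day

45.35 mm/hour × 0.0393701 in/mm × 24 hour/day = 42.85 in/day.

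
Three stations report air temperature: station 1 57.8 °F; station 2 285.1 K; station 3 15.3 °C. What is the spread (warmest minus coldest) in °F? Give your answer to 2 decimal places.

6.03 °F

station 1: 57.8 °F = 14.333 °C.
station 2: 285.1 K = 11.950 °C.
Spread: 15.300 − 11.950 = 3.350 °C = 6.03 °F.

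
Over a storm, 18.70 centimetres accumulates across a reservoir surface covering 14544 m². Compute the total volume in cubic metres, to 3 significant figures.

Depth: 18.70 cm × 10 = 187 mm.
1 mm over 1 m² is 1 L, so volume = 187 × 14544 = 2719728 L = 2720 m³.

2720 cubic metres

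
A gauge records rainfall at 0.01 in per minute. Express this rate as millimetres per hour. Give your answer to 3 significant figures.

0.01 in/minute × 25.4 mm/in × 60 minute/hour = 15.2 mm/hour.

15.2 mm/hour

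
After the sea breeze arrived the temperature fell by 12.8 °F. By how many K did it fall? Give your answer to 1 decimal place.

7.1 K

For a temperature change the 32° offset cancels: ΔK = 12.8 × 0.5556 = 7.1 K.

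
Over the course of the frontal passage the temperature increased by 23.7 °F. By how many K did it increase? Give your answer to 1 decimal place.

For a temperature change the 32° offset cancels: ΔK = 23.7 × 0.5556 = 13.2 K.

13.2 K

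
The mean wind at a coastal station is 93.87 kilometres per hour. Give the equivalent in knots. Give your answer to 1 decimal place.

1 km/h = 0.539957 kt, so 93.87 × 0.539957 = 50.7 kt.

50.7 kt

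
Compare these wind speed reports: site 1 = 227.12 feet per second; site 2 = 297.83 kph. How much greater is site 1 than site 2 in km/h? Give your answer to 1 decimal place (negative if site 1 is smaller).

-48.6 km/h

site 1: 227.12 ft/s = 249.214 km/h.
Difference: 249.214 − 297.830 = -48.6 km/h.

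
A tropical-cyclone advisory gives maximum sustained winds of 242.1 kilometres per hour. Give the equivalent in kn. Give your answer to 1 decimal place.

130.7 kt

1 km/h = 0.539957 kt, so 242.1 × 0.539957 = 130.7 kt.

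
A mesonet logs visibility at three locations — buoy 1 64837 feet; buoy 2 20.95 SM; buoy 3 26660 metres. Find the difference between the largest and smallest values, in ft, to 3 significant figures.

buoy 2: 20.95 SM = 110616.00 ft.
buoy 3: 26660 m = 87467.19 ft.
Spread: 110616.00 − 64837.00 = 45800 ft.

45800 ft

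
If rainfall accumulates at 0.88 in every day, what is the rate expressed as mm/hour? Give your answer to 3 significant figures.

0.88 in/day × 25.4 mm/in × 0.0416667 day/hour = 0.931 mm/hour.

0.931 mm/hour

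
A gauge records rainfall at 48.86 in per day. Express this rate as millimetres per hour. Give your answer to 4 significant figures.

48.86 in/day × 25.4 mm/in × 0.0416667 day/hour = 51.71 mm/hour.

51.71 mm/hour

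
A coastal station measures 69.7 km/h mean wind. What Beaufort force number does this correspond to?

Beaufort force 8

69.7 km/h = 19.4 m/s, which is Beaufort 8 (gale, 17.2–20.7 m/s).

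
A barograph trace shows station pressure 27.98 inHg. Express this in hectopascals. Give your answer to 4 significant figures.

947.5 hPa

1 inHg = 33.8639 hPa, so 27.98 × 33.8639 = 947.5 hPa.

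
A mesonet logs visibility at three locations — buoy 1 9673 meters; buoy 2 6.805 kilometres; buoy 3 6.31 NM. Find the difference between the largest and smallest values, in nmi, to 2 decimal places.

2.64 nmi

buoy 1: 9673 m = 5.2230 nmi.
buoy 2: 6.805 km = 3.6744 nmi.
Spread: 6.3100 − 3.6744 = 2.64 nmi.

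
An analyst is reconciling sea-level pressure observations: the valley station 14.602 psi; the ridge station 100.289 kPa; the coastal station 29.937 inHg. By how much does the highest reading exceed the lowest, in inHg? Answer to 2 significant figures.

the valley station: 14.602 psi = 29.7300 inHg.
the ridge station: 100.289 kPa = 29.6153 inHg.
Spread: 29.9370 − 29.6153 = 0.32 inHg.

0.32 inHg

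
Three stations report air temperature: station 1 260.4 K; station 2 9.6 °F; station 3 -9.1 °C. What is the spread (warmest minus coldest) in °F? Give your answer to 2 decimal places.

6.57 °F

station 1: 260.4 K = -12.750 °C.
station 2: 9.6 °F = -12.444 °C.
Spread: (-9.100) − (-12.750) = 3.650 °C = 6.57 °F.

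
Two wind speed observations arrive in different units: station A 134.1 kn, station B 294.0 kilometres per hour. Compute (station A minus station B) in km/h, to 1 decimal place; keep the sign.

station A: 134.1 kt = 248.353 km/h.
Difference: 248.353 − 294.000 = -45.6 km/h.

-45.6 km/h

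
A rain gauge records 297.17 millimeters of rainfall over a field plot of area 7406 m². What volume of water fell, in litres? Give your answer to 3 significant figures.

1 mm over 1 m² is 1 L, so volume = 297.17 × 7406 = 2200841 L ≈ 2200000 L.

2200000 litres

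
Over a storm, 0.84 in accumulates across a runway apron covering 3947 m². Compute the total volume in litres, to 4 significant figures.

Depth: 0.84 in × 25.4 = 21.336 mm.
1 mm over 1 m² is 1 L, so volume = 21.336 × 3947 = 84213.192 L ≈ 84210 L.

84210 litres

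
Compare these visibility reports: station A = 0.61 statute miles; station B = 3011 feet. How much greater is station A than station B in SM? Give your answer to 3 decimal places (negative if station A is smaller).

0.040 SM

station B: 3011 ft = 0.57027 SM.
Difference: 0.61000 − 0.57027 = 0.040 SM.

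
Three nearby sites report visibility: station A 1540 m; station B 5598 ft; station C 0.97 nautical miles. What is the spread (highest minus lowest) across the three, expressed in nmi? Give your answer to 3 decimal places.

station A: 1540 m = 0.83153 nmi.
station B: 5598 ft = 0.92131 nmi.
Spread: 0.97000 − 0.83153 = 0.138 nmi.

0.138 nmi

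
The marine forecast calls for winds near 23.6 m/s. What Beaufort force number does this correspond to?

Beaufort force 9

23.6 m/s lies in the Beaufort 9 band (strong gale, 20.8–24.4 m/s).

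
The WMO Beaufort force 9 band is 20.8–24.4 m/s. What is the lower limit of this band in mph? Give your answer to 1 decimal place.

20.8–24.4 m/s × 2.237 = 46.5–54.6 mph.

46.5 mph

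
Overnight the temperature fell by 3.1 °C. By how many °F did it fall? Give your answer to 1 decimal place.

Converting a difference, only the 9/5 scale factor applies: Δ°F = 3.1 × 1.8 = 5.6 °F.

5.6 °F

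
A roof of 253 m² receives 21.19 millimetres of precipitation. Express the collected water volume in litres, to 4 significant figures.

1 mm over 1 m² is 1 L, so volume = 21.19 × 253 = 5361.07 L ≈ 5361 L.

5361 litres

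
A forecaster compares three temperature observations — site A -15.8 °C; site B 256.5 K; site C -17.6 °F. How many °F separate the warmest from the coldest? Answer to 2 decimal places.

site B: 256.5 K = -16.650 °C.
site C: -17.6 °F = -27.556 °C.
Spread: (-15.800) − (-27.556) = 11.756 °C = 21.16 °F.

21.16 °F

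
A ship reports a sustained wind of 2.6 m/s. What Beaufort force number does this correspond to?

2.6 m/s lies in the Beaufort 2 band (light breeze, 1.6–3.3 m/s).

Beaufort force 2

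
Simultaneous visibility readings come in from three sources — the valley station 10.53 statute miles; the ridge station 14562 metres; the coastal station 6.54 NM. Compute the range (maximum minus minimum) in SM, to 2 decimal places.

the ridge station: 14562 m = 9.0484 SM.
the coastal station: 6.54 nmi = 7.5261 SM.
Spread: 10.5300 − 7.5261 = 3.00 SM.

3.00 SM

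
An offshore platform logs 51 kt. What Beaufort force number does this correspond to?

51 kt lies in the Beaufort 10 band (storm, 48–55 kt).

Beaufort force 10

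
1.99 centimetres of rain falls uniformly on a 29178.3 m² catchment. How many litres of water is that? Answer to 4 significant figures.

580600 litres

Depth: 1.99 cm × 10 = 19.9 mm.
1 mm over 1 m² is 1 L, so volume = 19.9 × 29178.3 = 580648.17 L ≈ 580600 L.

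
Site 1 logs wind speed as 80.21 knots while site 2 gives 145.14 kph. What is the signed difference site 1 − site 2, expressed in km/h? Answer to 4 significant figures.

3.409 km/h

site 1: 80.21 kt = 148.54892 km/h.
Difference: 148.54892 − 145.14000 = 3.409 km/h.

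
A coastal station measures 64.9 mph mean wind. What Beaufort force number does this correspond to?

Beaufort force 11

64.9 mph = 29.0 m/s, which is Beaufort 11 (violent storm, 28.5–32.6 m/s).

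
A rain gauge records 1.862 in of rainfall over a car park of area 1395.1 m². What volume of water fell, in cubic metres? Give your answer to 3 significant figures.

66.0 cubic metres

Depth: 1.862 in × 25.4 = 47.2948 mm.
1 mm over 1 m² is 1 L, so volume = 47.2948 × 1395.1 = 65980.975 L = 66.0 m³.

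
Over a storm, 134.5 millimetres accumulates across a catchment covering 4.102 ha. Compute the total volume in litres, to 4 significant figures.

5517000 litres

Area: 4.102 ha = 41020 m².
1 mm over 1 m² is 1 L, so volume = 134.5 × 41020 = 5517190 L ≈ 5517000 L.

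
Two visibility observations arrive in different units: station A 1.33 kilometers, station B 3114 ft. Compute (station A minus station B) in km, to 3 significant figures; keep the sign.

station B: 3114 ft = 0.94915 km.
Difference: 1.33000 − 0.94915 = 0.381 km.

0.381 km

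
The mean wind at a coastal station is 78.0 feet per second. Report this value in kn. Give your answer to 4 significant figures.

46.21 kt

1 ft/s = 0.592484 kt, so 78.0 × 0.592484 = 46.21 kt.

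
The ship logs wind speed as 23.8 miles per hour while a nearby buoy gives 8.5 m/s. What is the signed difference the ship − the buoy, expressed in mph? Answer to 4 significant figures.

4.786 mph

the buoy: 8.5 m/s = 19.01396 mph.
Difference: 23.80000 − 19.01396 = 4.786 mph.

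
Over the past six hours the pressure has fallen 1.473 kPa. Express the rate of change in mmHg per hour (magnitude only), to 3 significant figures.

1.84 mmHg per hour

1.473 kPa / 6 h × 7.50062 mmHg/kPa = 1.84 mmHg/h.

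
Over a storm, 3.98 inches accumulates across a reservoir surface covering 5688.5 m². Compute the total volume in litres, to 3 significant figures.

Depth: 3.98 in × 25.4 = 101.092 mm.
1 mm over 1 m² is 1 L, so volume = 101.092 × 5688.5 = 575061.84 L ≈ 575000 L.

575000 litres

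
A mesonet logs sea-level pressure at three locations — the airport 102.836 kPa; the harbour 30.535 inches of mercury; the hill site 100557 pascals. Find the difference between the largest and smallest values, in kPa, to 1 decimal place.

the harbour: 30.535 inHg = 103.403 kPa.
the hill site: 100557 Pa = 100.557 kPa.
Spread: 103.403 − 100.557 = 2.8 kPa.

2.8 kPa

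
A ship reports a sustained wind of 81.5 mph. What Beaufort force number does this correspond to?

Beaufort force 12

81.5 mph = 36.4 m/s, which is Beaufort 12 (hurricane force, ≥32.7 m/s).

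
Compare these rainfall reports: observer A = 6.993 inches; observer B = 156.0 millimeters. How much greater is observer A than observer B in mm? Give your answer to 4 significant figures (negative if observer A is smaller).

observer A: 6.993 in = 177.6222 mm.
Difference: 177.6222 − 156.0000 = 21.62 mm.

21.62 mm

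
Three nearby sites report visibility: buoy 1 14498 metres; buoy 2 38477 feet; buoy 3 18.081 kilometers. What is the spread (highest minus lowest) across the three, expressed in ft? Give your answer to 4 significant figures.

20840 ft

buoy 1: 14498 m = 47565.62 ft.
buoy 3: 18.081 km = 59320.87 ft.
Spread: 59320.87 − 38477.00 = 20840 ft.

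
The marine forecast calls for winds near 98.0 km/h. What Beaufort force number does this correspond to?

Beaufort force 10

98.0 km/h = 27.2 m/s, which is Beaufort 10 (storm, 24.5–28.4 m/s).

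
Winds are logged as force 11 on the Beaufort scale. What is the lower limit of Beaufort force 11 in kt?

Beaufort 11 (violent storm) spans 56–63 knots.

56 kt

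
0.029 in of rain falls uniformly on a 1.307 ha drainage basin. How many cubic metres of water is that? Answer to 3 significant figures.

Depth: 0.029 in × 25.4 = 0.7366 mm.
Area: 1.307 ha = 13070 m².
1 mm over 1 m² is 1 L, so volume = 0.7366 × 13070 = 9627.362 L = 9.63 m³.

9.63 cubic metres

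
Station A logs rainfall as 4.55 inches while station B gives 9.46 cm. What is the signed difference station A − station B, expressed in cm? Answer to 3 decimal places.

station A: 4.55 in = 11.55700 cm.
Difference: 11.55700 − 9.46000 = 2.097 cm.

2.097 cm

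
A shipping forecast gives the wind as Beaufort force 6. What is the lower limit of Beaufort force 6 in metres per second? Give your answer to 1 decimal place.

10.8 m/s

Beaufort 6 (strong breeze) spans 10.8–13.8 m/s.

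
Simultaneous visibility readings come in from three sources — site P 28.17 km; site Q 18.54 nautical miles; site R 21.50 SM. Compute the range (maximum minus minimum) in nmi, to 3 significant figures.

site P: 28.17 km = 15.2106 nmi.
site R: 21.50 SM = 18.6830 nmi.
Spread: 18.6830 − 15.2106 = 3.47 nmi.

3.47 nmi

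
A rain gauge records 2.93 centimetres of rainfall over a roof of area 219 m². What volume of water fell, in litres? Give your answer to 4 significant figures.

Depth: 2.93 cm × 10 = 29.3 mm.
1 mm over 1 m² is 1 L, so volume = 29.3 × 219 = 6416.7 L ≈ 6417 L.

6417 litres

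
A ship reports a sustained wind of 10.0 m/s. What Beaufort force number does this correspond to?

Beaufort force 5

10.0 m/s lies in the Beaufort 5 band (fresh breeze, 8.0–10.7 m/s).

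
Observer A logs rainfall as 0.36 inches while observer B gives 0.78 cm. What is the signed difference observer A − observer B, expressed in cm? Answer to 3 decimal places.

0.134 cm

observer A: 0.36 in = 0.91440 cm.
Difference: 0.91440 − 0.78000 = 0.134 cm.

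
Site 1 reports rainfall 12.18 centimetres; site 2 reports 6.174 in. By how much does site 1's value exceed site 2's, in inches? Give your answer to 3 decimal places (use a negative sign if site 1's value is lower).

-1.379 in

site 1: 12.18 cm = 4.79528 in.
Difference: 4.79528 − 6.17400 = -1.379 in.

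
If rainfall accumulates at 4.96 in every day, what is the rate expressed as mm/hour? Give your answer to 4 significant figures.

4.96 in/day × 25.4 mm/in × 0.0416667 day/hour = 5.249 mm/hour.

5.249 mm/hour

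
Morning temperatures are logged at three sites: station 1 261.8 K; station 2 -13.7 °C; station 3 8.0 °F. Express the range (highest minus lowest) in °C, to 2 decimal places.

2.35 °C

station 1: 261.8 K = -11.350 °C.
station 3: 8.0 °F = -13.333 °C.
Spread: (-11.350) − (-13.700) = 2.350 °C.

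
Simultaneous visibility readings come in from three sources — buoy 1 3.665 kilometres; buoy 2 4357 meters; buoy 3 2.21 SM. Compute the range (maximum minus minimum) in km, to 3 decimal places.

buoy 2: 4357 m = 4.35700 km.
buoy 3: 2.21 SM = 3.55665 km.
Spread: 4.35700 − 3.55665 = 0.800 km.

0.800 km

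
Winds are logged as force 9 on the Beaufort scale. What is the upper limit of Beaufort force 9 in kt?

Beaufort 9 (strong gale) spans 41–47 knots.

47 kt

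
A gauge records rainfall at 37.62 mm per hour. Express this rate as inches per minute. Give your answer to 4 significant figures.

37.62 mm/hour × 0.0393701 in/mm × 0.0166667 hour/minute = 0.02469 in/minute.

0.02469 in/minute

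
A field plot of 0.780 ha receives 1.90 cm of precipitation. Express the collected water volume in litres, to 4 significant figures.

Depth: 1.90 cm × 10 = 19 mm.
Area: 0.780 ha = 7800 m².
1 mm over 1 m² is 1 L, so volume = 19 × 7800 = 148200 L.

148200 litres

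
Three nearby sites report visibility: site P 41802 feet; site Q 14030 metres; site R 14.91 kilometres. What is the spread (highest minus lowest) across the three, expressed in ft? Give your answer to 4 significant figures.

site Q: 14030 m = 46030.18 ft.
site R: 14.91 km = 48917.32 ft.
Spread: 48917.32 − 41802.00 = 7115 ft.

7115 ft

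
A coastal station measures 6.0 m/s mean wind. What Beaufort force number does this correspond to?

6.0 m/s lies in the Beaufort 4 band (moderate breeze, 5.5–7.9 m/s).

Beaufort force 4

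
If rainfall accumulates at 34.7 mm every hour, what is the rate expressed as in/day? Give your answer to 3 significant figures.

34.7 mm/hour × 0.0393701 in/mm × 24 hour/day = 32.8 in/day.

32.8 in/day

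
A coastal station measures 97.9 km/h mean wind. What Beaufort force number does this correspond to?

97.9 km/h = 27.2 m/s, which is Beaufort 10 (storm, 24.5–28.4 m/s).

Beaufort force 10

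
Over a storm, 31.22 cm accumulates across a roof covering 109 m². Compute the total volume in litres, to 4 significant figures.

34030 litres

Depth: 31.22 cm × 10 = 312.2 mm.
1 mm over 1 m² is 1 L, so volume = 312.2 × 109 = 34029.8 L ≈ 34030 L.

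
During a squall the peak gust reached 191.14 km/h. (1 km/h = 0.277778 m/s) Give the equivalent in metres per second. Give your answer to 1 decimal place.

53.1 m/s

1 km/h = 0.277778 m/s, so 191.14 × 0.277778 = 53.1 m/s.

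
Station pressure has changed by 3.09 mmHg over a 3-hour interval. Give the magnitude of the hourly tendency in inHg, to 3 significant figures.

3.09 mmHg / 3 h × 0.0393701 inHg/mmHg = 0.0406 inHg/h.

0.0406 inHg per hour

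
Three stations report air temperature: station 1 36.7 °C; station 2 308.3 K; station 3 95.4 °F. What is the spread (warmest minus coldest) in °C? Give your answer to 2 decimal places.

station 2: 308.3 K = 35.150 °C.
station 3: 95.4 °F = 35.222 °C.
Spread: 36.700 − 35.150 = 1.550 °C.

1.55 °C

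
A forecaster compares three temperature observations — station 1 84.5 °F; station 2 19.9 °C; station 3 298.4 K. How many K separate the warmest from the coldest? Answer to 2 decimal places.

station 1: 84.5 °F = 29.167 °C.
station 3: 298.4 K = 25.250 °C.
Spread: 29.167 − 19.900 = 9.267 °C.

9.27 K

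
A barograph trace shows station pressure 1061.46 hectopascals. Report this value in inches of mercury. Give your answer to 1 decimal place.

1 hPa = 0.02953 inHg, so 1061.46 × 0.02953 = 31.3 inHg.

31.3 inHg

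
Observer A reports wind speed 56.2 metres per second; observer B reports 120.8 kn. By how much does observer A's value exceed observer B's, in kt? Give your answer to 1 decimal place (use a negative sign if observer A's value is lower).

-11.6 kt

observer A: 56.2 m/s = 109.244 kt.
Difference: 109.244 − 120.800 = -11.6 kt.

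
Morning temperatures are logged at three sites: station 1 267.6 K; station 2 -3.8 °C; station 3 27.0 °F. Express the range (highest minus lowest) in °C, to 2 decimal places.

station 1: 267.6 K = -5.550 °C.
station 3: 27.0 °F = -2.778 °C.
Spread: (-2.778) − (-5.550) = 2.772 °C.

2.77 °C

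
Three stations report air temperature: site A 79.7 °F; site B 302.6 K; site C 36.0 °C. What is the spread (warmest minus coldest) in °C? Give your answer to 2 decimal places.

9.50 °C

site A: 79.7 °F = 26.500 °C.
site B: 302.6 K = 29.450 °C.
Spread: 36.000 − 26.500 = 9.500 °C.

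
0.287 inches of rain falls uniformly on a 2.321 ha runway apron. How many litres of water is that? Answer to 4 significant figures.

169200 litres

Depth: 0.287 in × 25.4 = 7.2898 mm.
Area: 2.321 ha = 23210 m².
1 mm over 1 m² is 1 L, so volume = 7.2898 × 23210 = 169196.26 L ≈ 169200 L.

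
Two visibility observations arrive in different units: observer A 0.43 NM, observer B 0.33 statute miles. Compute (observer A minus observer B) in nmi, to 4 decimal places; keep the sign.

observer B: 0.33 SM = 0.286762 nmi.
Difference: 0.430000 − 0.286762 = 0.1432 nmi.

0.1432 nmi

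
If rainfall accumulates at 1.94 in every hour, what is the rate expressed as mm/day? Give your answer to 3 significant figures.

1.94 in/hour × 25.4 mm/in × 24 hour/day = 1180 mm/day.

1180 mm/day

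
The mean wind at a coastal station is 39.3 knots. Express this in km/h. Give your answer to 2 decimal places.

1 kt = 1.852 km/h, so 39.3 × 1.852 = 72.78 km/h.

72.78 km/h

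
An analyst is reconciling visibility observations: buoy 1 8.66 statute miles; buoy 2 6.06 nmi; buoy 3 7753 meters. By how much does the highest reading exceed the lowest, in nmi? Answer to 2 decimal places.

3.34 nmi

buoy 1: 8.66 SM = 7.5253 nmi.
buoy 3: 7753 m = 4.1863 nmi.
Spread: 7.5253 − 4.1863 = 3.34 nmi.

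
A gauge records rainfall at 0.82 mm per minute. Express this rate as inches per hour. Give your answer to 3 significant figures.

1.94 in/hour

0.82 mm/minute × 0.0393701 in/mm × 60 minute/hour = 1.94 in/hour.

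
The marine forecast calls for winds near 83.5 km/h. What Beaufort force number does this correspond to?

83.5 km/h = 23.2 m/s, which is Beaufort 9 (strong gale, 20.8–24.4 m/s).

Beaufort force 9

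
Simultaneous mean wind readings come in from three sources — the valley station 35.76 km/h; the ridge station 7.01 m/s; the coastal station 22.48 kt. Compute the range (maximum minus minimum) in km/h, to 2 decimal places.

16.40 km/h

the ridge station: 7.01 m/s = 25.2360 km/h.
the coastal station: 22.48 kt = 41.6330 km/h.
Spread: 41.6330 − 25.2360 = 16.40 km/h.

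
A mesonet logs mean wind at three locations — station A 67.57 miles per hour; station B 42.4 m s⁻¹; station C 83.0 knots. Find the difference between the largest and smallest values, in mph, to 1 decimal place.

27.9 mph

station B: 42.4 m/s = 94.846 mph.
station C: 83.0 kt = 95.515 mph.
Spread: 95.515 − 67.570 = 27.9 mph.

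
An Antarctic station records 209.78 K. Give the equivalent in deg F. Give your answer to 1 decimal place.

First to °C: -63.37 °C.
Then to °F: -82.1 °F.

-82.1 °F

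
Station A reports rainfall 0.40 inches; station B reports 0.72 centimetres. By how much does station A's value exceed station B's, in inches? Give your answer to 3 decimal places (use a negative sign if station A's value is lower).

0.117 in

station B: 0.72 cm = 0.28346 in.
Difference: 0.40000 − 0.28346 = 0.117 in.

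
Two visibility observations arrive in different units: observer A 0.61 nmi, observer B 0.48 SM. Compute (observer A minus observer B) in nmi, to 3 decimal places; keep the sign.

observer B: 0.48 SM = 0.41711 nmi.
Difference: 0.61000 − 0.41711 = 0.193 nmi.

0.193 nmi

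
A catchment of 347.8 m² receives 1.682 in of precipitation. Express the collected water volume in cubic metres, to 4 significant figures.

Depth: 1.682 in × 25.4 = 42.7228 mm.
1 mm over 1 m² is 1 L, so volume = 42.7228 × 347.8 = 14858.99 L = 14.86 m³.

14.86 cubic metres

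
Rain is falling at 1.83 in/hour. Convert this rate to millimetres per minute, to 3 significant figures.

1.83 in/hour × 25.4 mm/in × 0.0166667 hour/minute = 0.775 mm/minute.

0.775 mm/minute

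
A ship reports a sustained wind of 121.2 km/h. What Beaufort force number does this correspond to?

Beaufort force 12

121.2 km/h = 33.7 m/s, which is Beaufort 12 (hurricane force, ≥32.7 m/s).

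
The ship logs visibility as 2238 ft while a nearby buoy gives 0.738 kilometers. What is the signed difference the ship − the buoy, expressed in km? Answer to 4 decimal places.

-0.0559 km

the ship: 2238 ft = 0.682142 km.
Difference: 0.682142 − 0.738000 = -0.0559 km.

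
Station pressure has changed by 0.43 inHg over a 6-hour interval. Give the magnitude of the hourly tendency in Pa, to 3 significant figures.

0.43 inHg / 6 h × 3386.39 Pa/inHg = 243 Pa/h.

243 Pa per hour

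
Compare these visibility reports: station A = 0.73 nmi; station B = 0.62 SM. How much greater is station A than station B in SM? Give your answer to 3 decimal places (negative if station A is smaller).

station A: 0.73 nmi = 0.84007 SM.
Difference: 0.84007 − 0.62000 = 0.220 SM.

0.220 SM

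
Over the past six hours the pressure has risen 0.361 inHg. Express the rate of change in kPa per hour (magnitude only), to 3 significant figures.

0.204 kPa per hour

0.361 inHg / 6 h × 3.38639 kPa/inHg = 0.204 kPa/h.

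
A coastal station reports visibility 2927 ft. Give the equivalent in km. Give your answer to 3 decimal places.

0.892 km

1 ft = 0.0003048 km, so 2927 × 0.0003048 = 0.892 km.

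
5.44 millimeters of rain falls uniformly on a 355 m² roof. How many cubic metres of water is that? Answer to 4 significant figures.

1.931 cubic metres

1 mm over 1 m² is 1 L, so volume = 5.44 × 355 = 1931.2 L = 1.931 m³.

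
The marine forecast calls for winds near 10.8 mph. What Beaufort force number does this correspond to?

10.8 mph = 4.8 m/s, which is Beaufort 3 (gentle breeze, 3.4–5.4 m/s).

Beaufort force 3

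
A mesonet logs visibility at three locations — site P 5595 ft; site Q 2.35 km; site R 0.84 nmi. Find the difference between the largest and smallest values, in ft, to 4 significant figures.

2606 ft

site Q: 2.35 km = 7709.97 ft.
site R: 0.84 nmi = 5103.94 ft.
Spread: 7709.97 − 5103.94 = 2606 ft.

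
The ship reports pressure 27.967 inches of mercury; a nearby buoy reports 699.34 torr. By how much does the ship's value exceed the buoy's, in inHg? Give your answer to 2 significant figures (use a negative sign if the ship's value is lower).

the buoy: 699.34 mmHg = 27.5331 inHg.
Difference: 27.9670 − 27.5331 = 0.43 inHg.

0.43 inHg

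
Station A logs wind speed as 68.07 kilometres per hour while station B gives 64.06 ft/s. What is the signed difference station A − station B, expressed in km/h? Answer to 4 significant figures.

station B: 64.06 ft/s = 70.29176 km/h.
Difference: 68.07000 − 70.29176 = -2.222 km/h.

-2.222 km/h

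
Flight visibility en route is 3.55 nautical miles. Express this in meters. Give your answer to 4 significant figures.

6575 m

1 nmi = 1852 m, so 3.55 × 1852 = 6575 m.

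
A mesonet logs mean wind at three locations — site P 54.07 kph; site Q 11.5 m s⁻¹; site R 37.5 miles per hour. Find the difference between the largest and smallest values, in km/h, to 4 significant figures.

site Q: 11.5 m/s = 41.4000 km/h.
site R: 37.5 mph = 60.3504 km/h.
Spread: 60.3504 − 41.4000 = 18.95 km/h.

18.95 km/h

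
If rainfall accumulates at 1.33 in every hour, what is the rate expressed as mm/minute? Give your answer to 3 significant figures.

0.563 mm/minute

1.33 in/hour × 25.4 mm/in × 0.0166667 hour/minute = 0.563 mm/minute.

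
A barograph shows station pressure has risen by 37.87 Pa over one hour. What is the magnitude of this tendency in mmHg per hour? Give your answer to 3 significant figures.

0.284 mmHg per hour

37.87 Pa / 1 h × 0.00750062 mmHg/Pa = 0.284 mmHg/h.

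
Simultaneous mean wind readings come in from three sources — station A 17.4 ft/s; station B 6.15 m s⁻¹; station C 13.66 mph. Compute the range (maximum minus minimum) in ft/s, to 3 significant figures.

2.78 ft/s

station B: 6.15 m/s = 20.1772 ft/s.
station C: 13.66 mph = 20.0347 ft/s.
Spread: 20.1772 − 17.4000 = 2.78 ft/s.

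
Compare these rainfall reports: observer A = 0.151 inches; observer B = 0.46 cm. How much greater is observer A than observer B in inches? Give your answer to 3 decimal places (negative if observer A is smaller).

-0.030 in

observer B: 0.46 cm = 0.18110 in.
Difference: 0.15100 − 0.18110 = -0.030 in.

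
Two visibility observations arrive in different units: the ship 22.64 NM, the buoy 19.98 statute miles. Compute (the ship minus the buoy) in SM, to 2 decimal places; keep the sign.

the ship: 22.64 nmi = 26.0536 SM.
Difference: 26.0536 − 19.9800 = 6.07 SM.

6.07 SM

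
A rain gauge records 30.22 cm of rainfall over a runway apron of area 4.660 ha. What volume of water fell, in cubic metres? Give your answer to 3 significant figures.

14100 cubic metres

Depth: 30.22 cm × 10 = 302.2 mm.
Area: 4.660 ha = 46600 m².
1 mm over 1 m² is 1 L, so volume = 302.2 × 46600 = 14082520 L = 14100 m³.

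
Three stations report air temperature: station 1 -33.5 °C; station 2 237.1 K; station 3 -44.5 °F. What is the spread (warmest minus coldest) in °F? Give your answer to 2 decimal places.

station 2: 237.1 K = -36.050 °C.
station 3: -44.5 °F = -42.500 °C.
Spread: (-33.500) − (-42.500) = 9.000 °C = 16.20 °F.

16.20 °F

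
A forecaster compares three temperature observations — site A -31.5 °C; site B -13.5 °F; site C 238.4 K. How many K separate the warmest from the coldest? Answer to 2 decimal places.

9.47 K

site B: -13.5 °F = -25.278 °C.
site C: 238.4 K = -34.750 °C.
Spread: (-25.278) − (-34.750) = 9.472 °C.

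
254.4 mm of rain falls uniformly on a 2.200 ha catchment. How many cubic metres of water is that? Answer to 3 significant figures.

Area: 2.200 ha = 22000 m².
1 mm over 1 m² is 1 L, so volume = 254.4 × 22000 = 5596800 L = 5600 m³.

5600 cubic metres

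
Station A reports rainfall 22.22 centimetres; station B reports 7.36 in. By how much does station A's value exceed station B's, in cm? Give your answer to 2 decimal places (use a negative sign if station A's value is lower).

3.53 cm

station B: 7.36 in = 18.6944 cm.
Difference: 22.2200 − 18.6944 = 3.53 cm.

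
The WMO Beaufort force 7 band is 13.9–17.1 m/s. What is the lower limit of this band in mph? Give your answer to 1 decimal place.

13.9–17.1 m/s × 2.237 = 31.1–38.3 mph.

31.1 mph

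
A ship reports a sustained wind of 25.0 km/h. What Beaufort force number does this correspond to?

25.0 km/h = 6.9 m/s, which is Beaufort 4 (moderate breeze, 5.5–7.9 m/s).

Beaufort force 4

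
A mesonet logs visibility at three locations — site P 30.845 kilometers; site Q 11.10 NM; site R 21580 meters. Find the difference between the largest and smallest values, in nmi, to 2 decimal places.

site P: 30.845 km = 16.65497 nmi.
site R: 21580 m = 11.65227 nmi.
Spread: 16.65497 − 11.10000 = 5.55 nmi.

5.55 nmi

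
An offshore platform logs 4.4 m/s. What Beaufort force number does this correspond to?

4.4 m/s lies in the Beaufort 3 band (gentle breeze, 3.4–5.4 m/s).

Beaufort force 3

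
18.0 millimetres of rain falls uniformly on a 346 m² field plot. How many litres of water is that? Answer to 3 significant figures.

6230 litres

1 mm over 1 m² is 1 L, so volume = 18 × 346 = 6228 L ≈ 6230 L.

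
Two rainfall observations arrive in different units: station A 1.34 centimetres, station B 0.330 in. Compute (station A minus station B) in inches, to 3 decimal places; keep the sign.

0.198 in

station A: 1.34 cm = 0.52756 in.
Difference: 0.52756 − 0.33000 = 0.198 in.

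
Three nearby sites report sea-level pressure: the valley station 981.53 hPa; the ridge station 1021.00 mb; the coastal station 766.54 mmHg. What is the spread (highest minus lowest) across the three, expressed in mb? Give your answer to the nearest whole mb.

the valley station: 981.53 hPa = 981.53 mb.
the coastal station: 766.54 mmHg = 1021.97 mb.
Spread: 1021.97 − 981.53 = 40 mb.

40 mb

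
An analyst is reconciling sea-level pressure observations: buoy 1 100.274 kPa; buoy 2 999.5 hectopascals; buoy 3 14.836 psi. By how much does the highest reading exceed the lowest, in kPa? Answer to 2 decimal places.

buoy 2: 999.5 hPa = 99.9500 kPa.
buoy 3: 14.836 psi = 102.2906 kPa.
Spread: 102.2906 − 99.9500 = 2.34 kPa.

2.34 kPa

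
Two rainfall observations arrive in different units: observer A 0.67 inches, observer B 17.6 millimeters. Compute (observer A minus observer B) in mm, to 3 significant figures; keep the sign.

observer A: 0.67 in = 17.01800 mm.
Difference: 17.01800 − 17.60000 = -0.582 mm.

-0.582 mm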